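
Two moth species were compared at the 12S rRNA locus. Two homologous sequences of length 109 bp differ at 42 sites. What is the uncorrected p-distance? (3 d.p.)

p = 42/109 = 0.385321… ≈ 0.385 (to 3 d.p.).

0.385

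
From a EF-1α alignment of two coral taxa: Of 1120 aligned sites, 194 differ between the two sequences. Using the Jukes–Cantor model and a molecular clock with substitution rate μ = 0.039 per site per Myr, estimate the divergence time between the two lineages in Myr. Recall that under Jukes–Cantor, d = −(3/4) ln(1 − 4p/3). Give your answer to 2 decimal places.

2.53

p = 194/1120 ≈ 0.173214.
d = −(3/4) ln(1 − 4p/3) = −0.75 ln(1 − 0.230952) = −0.75 ln(0.769048)
  = −0.75 × (-0.262602) = 0.196952 substitutions/site.
Under a molecular clock d = 2μt, so t = d/(2μ) = 0.196952 / (2 × 0.039) = 2.53 Myr.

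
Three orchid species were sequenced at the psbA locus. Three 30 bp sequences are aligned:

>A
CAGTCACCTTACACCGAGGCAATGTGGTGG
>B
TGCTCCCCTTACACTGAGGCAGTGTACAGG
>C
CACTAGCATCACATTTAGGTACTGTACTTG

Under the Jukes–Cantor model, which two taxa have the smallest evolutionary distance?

A and B

A–B: 9/30 differ, p = 0.300, d = 0.383.
A–C: 13/30 differ, p = 0.433, d = 0.647.
B–C: 12/30 differ, p = 0.400, d = 0.572.
The smallest distance is between A and B.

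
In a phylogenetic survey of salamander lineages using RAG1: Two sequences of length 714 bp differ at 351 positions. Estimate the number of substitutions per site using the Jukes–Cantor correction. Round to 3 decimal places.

p = 351/714 ≈ 0.491597.
d = −(3/4) ln(1 − 4p/3) = −0.75 ln(1 − 0.655463) = −0.75 ln(0.344537)
  = −0.75 × (-1.065554) = 0.799166 substitutions/site.

0.799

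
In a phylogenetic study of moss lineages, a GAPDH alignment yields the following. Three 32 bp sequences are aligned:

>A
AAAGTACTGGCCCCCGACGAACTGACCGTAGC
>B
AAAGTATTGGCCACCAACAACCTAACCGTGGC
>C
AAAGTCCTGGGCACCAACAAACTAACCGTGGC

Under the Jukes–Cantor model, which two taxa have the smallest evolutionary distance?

A–B: 7/32 differ, p = 0.219, d = 0.259.
A–C: 7/32 differ, p = 0.219, d = 0.259.
B–C: 4/32 differ, p = 0.125, d = 0.137.
The smallest distance is between B and C.

B and C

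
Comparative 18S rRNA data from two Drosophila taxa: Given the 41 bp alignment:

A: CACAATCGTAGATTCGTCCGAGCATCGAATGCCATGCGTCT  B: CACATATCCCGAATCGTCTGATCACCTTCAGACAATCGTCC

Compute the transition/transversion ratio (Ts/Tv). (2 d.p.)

0.38

Transitions are A↔G and C↔T; transversions are all other mismatches.
Transitions: 5. Transversions: 13.
R = 5/13 = 0.384615… ≈ 0.38 (to 2 d.p.).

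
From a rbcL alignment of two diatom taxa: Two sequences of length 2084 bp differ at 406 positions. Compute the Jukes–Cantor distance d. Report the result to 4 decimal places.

p = 406/2084 ≈ 0.194818.
d = −(3/4) ln(1 − 4p/3) = −0.75 ln(1 − 0.259757) = −0.75 ln(0.740243)
  = −0.75 × (-0.300777) = 0.225583 substitutions/site.

0.2256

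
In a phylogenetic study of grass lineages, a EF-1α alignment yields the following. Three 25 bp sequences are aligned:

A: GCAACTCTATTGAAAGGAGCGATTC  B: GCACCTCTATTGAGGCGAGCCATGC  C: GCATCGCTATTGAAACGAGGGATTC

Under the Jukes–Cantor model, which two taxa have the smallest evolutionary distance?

A and C

A–B: 6/25 differ, p = 0.240, d = 0.289.
A–C: 4/25 differ, p = 0.160, d = 0.180.
B–C: 7/25 differ, p = 0.280, d = 0.351.
The smallest distance is between A and C.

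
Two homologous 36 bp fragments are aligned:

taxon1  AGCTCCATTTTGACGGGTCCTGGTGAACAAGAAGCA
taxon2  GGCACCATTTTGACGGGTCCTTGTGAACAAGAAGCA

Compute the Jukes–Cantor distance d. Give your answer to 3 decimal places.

0.088

The sequences differ at 3 of 36 sites (1, 4, 22), so p = 3/36 ≈ 0.083333.
d = −(3/4) ln(1 − 4p/3) = −0.75 ln(1 − 0.111111) = −0.75 ln(0.888889)
  = −0.75 × (-0.117783) = 0.088337 substitutions/site.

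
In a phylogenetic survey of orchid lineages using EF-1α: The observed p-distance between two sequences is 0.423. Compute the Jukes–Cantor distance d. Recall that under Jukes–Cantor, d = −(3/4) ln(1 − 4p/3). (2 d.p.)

0.62

d = −(3/4) ln(1 − 4p/3) = −0.75 ln(1 − 0.564) = −0.75 ln(0.436)
  = −0.75 × (-0.830113) = 0.622585 substitutions/site.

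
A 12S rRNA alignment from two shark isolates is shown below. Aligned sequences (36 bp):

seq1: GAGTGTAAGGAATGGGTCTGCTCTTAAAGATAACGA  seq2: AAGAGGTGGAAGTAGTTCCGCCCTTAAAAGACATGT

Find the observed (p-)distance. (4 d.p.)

0.4722

The sequences differ at 17 of 36 positions.
p = 17/36 = 0.472222… ≈ 0.4722 (to 4 d.p.).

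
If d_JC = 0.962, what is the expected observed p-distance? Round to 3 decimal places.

0.542

p = (3/4)(1 − e^(−4d/3)) = 0.75 × (1 − e^(-1.282667)) = 0.75 × (1 − 0.277297) = 0.542027.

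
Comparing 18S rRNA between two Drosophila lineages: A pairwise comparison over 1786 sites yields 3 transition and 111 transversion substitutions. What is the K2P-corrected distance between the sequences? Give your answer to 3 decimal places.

P = 3/1786 ≈ 0.00168 and Q = 111/1786 ≈ 0.06215.
Under the Kimura two-parameter model, d = −½ ln(1 − 2P − Q) − ¼ ln(1 − 2Q).
1 − 2P − Q = 0.93449, giving −½ ln(0.93449) = 0.033877.
1 − 2Q = 0.8757, giving −¼ ln(0.8757) = 0.033183.
d = 0.033877 + 0.033183 = 0.067060.

0.067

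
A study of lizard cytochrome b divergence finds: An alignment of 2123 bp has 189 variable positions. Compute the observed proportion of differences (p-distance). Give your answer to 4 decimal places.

p = 189/2123 = 0.089024… ≈ 0.0890 (to 4 d.p.).

0.0890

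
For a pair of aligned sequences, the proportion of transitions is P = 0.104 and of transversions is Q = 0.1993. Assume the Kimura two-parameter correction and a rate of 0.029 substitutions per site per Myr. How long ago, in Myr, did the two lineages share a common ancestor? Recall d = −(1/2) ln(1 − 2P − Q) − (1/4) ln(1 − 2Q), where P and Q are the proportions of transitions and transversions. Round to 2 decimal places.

Under the Kimura two-parameter model, d = −½ ln(1 − 2P − Q) − ¼ ln(1 − 2Q).
1 − 2P − Q = 0.5927, giving −½ ln(0.5927) = 0.261533.
1 − 2Q = 0.6014, giving −¼ ln(0.6014) = 0.127124.
d = 0.261533 + 0.127124 = 0.388657.
Under a molecular clock d = 2μt, so t = d/(2μ) = 0.388657 / (2 × 0.029) = 6.70 Myr.

6.70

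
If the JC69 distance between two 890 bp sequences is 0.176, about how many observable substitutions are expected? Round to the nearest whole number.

Invert JC69: p = (3/4)(1 − e^(−4d/3)) = 0.75 × (1 − e^(-0.234667)) = 0.75 × (1 − 0.790834) = 0.156875.
Expected differing sites = pL ≈ 0.156875 × 890 = 139.61875 ≈ 140.

140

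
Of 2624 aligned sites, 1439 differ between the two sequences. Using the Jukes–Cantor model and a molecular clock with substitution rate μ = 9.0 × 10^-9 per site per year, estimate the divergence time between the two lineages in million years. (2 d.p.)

54.74

p = 1439/2624 ≈ 0.548399.
d = −(3/4) ln(1 − 4p/3) = −0.75 ln(1 − 0.731199) = −0.75 ln(0.268801)
  = −0.75 × (-1.313784) = 0.985338 substitutions/site.
Under a molecular clock d = 2μt, so t = d/(2μ) = 0.985338 / (2 × 9.0 × 10^-9) = 54.74 million years.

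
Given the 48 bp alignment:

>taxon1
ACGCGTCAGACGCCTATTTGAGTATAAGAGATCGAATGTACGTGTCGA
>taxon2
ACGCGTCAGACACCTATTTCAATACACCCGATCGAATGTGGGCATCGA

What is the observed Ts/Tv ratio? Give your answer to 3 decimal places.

1.200

Transitions are A↔G and C↔T; transversions are all other mismatches.
Transitions: 6. Transversions: 5.
R = 6/5 = 1.200.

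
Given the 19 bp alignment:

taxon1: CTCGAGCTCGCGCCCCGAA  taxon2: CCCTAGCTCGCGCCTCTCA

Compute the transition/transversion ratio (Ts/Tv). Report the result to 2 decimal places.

Transitions are A↔G and C↔T; transversions are all other mismatches.
Transitions: 2. Transversions: 3.
R = 2/3 = 0.666666… ≈ 0.67 (to 2 d.p.).

0.67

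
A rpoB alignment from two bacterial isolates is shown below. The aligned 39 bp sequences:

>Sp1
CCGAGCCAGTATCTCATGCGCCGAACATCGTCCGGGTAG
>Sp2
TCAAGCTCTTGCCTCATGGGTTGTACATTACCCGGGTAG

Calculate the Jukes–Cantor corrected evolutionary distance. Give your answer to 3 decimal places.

0.488

The sequences differ at 14 of 39 sites, so p = 14/39 ≈ 0.358974.
d = −(3/4) ln(1 − 4p/3) = −0.75 ln(1 − 0.478632) = −0.75 ln(0.521368)
  = −0.75 × (-0.651299) = 0.488474 substitutions/site.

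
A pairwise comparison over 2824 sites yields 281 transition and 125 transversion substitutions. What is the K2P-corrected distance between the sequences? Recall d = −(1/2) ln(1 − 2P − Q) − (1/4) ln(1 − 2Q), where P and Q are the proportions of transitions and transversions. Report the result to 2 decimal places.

P = 281/2824 ≈ 0.099504 and Q = 125/2824 ≈ 0.044263.
Under the Kimura two-parameter model, d = −½ ln(1 − 2P − Q) − ¼ ln(1 − 2Q).
1 − 2P − Q = 0.756729, giving −½ ln(0.756729) = 0.139375.
1 − 2Q = 0.911474, giving −¼ ln(0.911474) = 0.023173.
d = 0.139375 + 0.023173 = 0.162548.

0.16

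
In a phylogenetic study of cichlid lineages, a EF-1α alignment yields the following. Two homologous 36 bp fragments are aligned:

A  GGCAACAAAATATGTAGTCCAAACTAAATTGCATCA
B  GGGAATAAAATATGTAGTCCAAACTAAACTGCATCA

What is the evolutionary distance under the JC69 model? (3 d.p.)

The sequences differ at 3 of 36 sites (3, 6, 29), so p = 3/36 ≈ 0.083333.
d = −(3/4) ln(1 − 4p/3) = −0.75 ln(1 − 0.111111) = −0.75 ln(0.888889)
  = −0.75 × (-0.117783) = 0.088337 substitutions/site.

0.088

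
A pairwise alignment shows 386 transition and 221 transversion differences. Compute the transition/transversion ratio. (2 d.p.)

1.75

R = 386/221 = 1.746606… ≈ 1.75 (to 2 d.p.).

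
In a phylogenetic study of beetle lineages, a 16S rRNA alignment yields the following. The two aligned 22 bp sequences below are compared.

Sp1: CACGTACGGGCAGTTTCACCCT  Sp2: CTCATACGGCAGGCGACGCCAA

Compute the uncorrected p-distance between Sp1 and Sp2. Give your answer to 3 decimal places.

0.500

The sequences differ at 11 of 22 positions.
p = 11/22 = 0.500.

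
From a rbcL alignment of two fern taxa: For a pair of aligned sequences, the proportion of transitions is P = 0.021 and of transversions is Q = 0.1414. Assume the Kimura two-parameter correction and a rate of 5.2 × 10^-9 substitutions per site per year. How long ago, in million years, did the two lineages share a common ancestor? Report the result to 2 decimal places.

Under the Kimura two-parameter model, d = −½ ln(1 − 2P − Q) − ¼ ln(1 − 2Q).
1 − 2P − Q = 0.8166, giving −½ ln(0.8166) = 0.101303.
1 − 2Q = 0.7172, giving −¼ ln(0.7172) = 0.083100.
d = 0.101303 + 0.083100 = 0.184403.
Under a molecular clock d = 2μt, so t = d/(2μ) = 0.184403 / (2 × 5.2 × 10^-9) = 17.73 million years.

17.73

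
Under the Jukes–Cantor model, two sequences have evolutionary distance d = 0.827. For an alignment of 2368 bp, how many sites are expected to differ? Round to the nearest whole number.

1186

Invert JC69: p = (3/4)(1 − e^(−4d/3)) = 0.75 × (1 − e^(-1.102667)) = 0.75 × (1 − 0.331984) = 0.501012.
Expected differing sites = pL ≈ 0.501012 × 2368 = 1186.396416 ≈ 1186.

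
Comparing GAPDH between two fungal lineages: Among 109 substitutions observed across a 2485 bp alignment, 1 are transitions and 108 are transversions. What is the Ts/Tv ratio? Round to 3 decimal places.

R = 1/108 = 0.009259… ≈ 0.009 (to 3 d.p.).

0.009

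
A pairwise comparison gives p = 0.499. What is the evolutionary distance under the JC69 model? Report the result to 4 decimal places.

0.8210

d = −(3/4) ln(1 − 4p/3) = −0.75 ln(1 − 0.665333) = −0.75 ln(0.334667)
  = −0.75 × (-1.094619) = 0.820964 substitutions/site.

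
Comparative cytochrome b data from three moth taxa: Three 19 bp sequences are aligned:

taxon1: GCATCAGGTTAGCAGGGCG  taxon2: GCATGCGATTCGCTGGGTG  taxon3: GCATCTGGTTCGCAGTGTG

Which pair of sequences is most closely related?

taxon1 and taxon3

taxon1–taxon2: 6/19 differ, p = 0.316, d = 0.410.
taxon1–taxon3: 4/19 differ, p = 0.211, d = 0.247.
taxon2–taxon3: 5/19 differ, p = 0.263, d = 0.324.
The smallest distance is between taxon1 and taxon3.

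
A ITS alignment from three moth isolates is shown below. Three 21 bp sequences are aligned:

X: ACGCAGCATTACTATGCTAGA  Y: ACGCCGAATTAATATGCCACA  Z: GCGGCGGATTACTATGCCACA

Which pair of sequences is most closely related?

Y and Z

X–Y: 5/21 differ, p = 0.238, d = 0.286.
X–Z: 6/21 differ, p = 0.286, d = 0.360.
Y–Z: 4/21 differ, p = 0.190, d = 0.220.
The smallest distance is between Y and Z.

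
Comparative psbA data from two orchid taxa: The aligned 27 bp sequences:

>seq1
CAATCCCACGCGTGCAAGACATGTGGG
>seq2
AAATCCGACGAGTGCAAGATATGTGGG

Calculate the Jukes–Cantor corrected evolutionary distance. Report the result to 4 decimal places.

0.1650

The sequences differ at 4 of 27 sites (1, 7, 11, 20), so p = 4/27 ≈ 0.148148.
d = −(3/4) ln(1 − 4p/3) = −0.75 ln(1 − 0.197531) = −0.75 ln(0.802469)
  = −0.75 × (-0.220062) = 0.165047 substitutions/site.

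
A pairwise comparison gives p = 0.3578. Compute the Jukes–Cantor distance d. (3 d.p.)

d = −(3/4) ln(1 − 4p/3) = −0.75 ln(1 − 0.477067) = −0.75 ln(0.522933)
  = −0.75 × (-0.648302) = 0.486227 substitutions/site.

0.486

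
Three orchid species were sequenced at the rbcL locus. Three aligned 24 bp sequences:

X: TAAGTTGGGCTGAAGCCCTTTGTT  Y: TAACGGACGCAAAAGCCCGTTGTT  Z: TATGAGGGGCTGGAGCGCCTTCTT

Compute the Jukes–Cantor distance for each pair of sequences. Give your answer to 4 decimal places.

d(X,Y) = 0.4408, d(X,Z) = 0.3694, d(Y,Z) = 0.7083

X–Y: 8/24 sites differ → p ≈ 0.333333, d = −0.75 ln(1 − 0.444444) = 0.440839 ≈ 0.4408.
X–Z: 7/24 sites differ → p ≈ 0.291667, d = −0.75 ln(1 − 0.388889) = 0.369358 ≈ 0.3694.
Y–Z: 11/24 sites differ → p ≈ 0.458333, d = −0.75 ln(1 − 0.611111) = 0.708346 ≈ 0.7083.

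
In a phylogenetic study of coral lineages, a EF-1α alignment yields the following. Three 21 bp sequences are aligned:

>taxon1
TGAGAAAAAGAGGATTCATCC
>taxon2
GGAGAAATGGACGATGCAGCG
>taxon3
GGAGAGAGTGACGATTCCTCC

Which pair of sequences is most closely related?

taxon1 and taxon3

taxon1–taxon2: 7/21 differ, p = 0.333, d = 0.441.
taxon1–taxon3: 6/21 differ, p = 0.286, d = 0.360.
taxon2–taxon3: 7/21 differ, p = 0.333, d = 0.441.
The smallest distance is between taxon1 and taxon3.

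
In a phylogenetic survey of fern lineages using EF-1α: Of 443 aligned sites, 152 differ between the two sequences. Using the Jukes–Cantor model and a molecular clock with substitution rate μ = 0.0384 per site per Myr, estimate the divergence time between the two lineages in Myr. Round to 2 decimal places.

p = 152/443 ≈ 0.343115.
d = −(3/4) ln(1 − 4p/3) = −0.75 ln(1 − 0.457487) = −0.75 ln(0.542513)
  = −0.75 × (-0.611543) = 0.458657 substitutions/site.
Under a molecular clock d = 2μt, so t = d/(2μ) = 0.458657 / (2 × 0.0384) = 5.97 Myr.

5.97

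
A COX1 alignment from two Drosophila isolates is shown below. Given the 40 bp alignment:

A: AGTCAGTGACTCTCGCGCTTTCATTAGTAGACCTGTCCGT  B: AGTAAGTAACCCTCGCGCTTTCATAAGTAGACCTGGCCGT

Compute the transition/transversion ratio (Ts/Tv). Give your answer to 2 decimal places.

Transitions are A↔G and C↔T; transversions are all other mismatches.
Transitions: 2. Transversions: 3.
R = 2/3 = 0.666666… ≈ 0.67 (to 2 d.p.).

0.67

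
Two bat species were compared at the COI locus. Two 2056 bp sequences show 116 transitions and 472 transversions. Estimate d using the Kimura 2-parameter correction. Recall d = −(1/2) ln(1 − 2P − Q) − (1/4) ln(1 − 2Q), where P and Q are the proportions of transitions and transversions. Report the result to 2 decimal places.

P = 116/2056 ≈ 0.05642 and Q = 472/2056 ≈ 0.229572.
Under the Kimura two-parameter model, d = −½ ln(1 − 2P − Q) − ¼ ln(1 − 2Q).
1 − 2P − Q = 0.657588, giving −½ ln(0.657588) = 0.209588.
1 − 2Q = 0.540856, giving −¼ ln(0.540856) = 0.153651.
d = 0.209588 + 0.153651 = 0.363239.

0.36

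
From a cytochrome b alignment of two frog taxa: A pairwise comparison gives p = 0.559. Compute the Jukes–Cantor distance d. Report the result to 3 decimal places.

1.026

d = −(3/4) ln(1 − 4p/3) = −0.75 ln(1 − 0.745333) = −0.75 ln(0.254667)
  = −0.75 × (-1.367798) = 1.025849 substitutions/site.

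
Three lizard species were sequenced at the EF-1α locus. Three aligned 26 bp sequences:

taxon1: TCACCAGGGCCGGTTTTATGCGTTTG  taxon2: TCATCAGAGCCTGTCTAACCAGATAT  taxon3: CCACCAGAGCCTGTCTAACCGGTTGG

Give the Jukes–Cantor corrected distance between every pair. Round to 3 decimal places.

d(taxon1,taxon2) = 0.623, d(taxon1,taxon3) = 0.464, d(taxon2,taxon3) = 0.276

taxon1–taxon2: 11/26 sites differ → p ≈ 0.423077, d = −0.75 ln(1 − 0.564103) = 0.622762 ≈ 0.623.
taxon1–taxon3: 9/26 sites differ → p ≈ 0.346154, d = −0.75 ln(1 − 0.461539) = 0.464280 ≈ 0.464.
taxon2–taxon3: 6/26 sites differ → p ≈ 0.230769, d = −0.75 ln(1 − 0.307692) = 0.275793 ≈ 0.276.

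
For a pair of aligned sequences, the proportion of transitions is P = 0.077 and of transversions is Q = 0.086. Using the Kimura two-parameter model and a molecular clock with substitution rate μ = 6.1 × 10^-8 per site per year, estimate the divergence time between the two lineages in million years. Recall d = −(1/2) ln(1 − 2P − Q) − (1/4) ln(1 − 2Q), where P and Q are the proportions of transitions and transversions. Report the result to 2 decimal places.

1.51

Under the Kimura two-parameter model, d = −½ ln(1 − 2P − Q) − ¼ ln(1 − 2Q).
1 − 2P − Q = 0.76, giving −½ ln(0.76) = 0.137218.
1 − 2Q = 0.828, giving −¼ ln(0.828) = 0.047186.
d = 0.137218 + 0.047186 = 0.184404.
Under a molecular clock d = 2μt, so t = d/(2μ) = 0.184404 / (2 × 6.1 × 10^-8) = 1.51 million years.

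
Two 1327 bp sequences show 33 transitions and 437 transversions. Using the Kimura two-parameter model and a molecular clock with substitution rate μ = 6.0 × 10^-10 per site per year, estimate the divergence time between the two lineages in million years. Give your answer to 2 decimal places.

P = 33/1327 ≈ 0.024868 and Q = 437/1327 ≈ 0.329314.
Under the Kimura two-parameter model, d = −½ ln(1 − 2P − Q) − ¼ ln(1 − 2Q).
1 − 2P − Q = 0.62095, giving −½ ln(0.62095) = 0.238252.
1 − 2Q = 0.341372, giving −¼ ln(0.341372) = 0.268696.
d = 0.238252 + 0.268696 = 0.506948.
Under a molecular clock d = 2μt, so t = d/(2μ) = 0.506948 / (2 × 6.0 × 10^-10) = 422.46 million years.

422.46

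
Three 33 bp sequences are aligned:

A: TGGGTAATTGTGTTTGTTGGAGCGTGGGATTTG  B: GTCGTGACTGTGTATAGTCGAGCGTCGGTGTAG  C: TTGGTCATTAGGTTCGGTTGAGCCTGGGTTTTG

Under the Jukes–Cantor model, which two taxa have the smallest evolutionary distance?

A and C

A–B: 13/33 differ, p = 0.394, d = 0.559.
A–C: 9/33 differ, p = 0.273, d = 0.339.
B–C: 14/33 differ, p = 0.424, d = 0.625.
The smallest distance is between A and C.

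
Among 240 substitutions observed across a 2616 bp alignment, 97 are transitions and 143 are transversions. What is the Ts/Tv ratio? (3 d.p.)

0.678

R = 97/143 = 0.678321… ≈ 0.678 (to 3 d.p.).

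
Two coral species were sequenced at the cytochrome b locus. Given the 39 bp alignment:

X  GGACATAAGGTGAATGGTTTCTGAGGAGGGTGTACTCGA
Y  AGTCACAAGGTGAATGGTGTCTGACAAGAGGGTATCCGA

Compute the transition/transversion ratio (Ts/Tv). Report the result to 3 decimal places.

Transitions are A↔G and C↔T; transversions are all other mismatches.
Transitions: 6. Transversions: 4.
R = 6/4 = 1.500.

1.500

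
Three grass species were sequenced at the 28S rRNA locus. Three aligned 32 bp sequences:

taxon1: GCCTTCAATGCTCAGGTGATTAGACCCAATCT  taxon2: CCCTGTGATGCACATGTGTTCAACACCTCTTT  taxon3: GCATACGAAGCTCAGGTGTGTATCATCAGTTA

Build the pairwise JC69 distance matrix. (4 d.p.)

taxon1–taxon2: 14/32 sites differ → p = 0.4375, d = −0.75 ln(1 − 0.583333) = 0.656601 ≈ 0.6566.
taxon1–taxon3: 13/32 sites differ → p = 0.40625, d = −0.75 ln(1 − 0.541667) = 0.585119 ≈ 0.5851.
taxon2–taxon3: 14/32 sites differ → p = 0.4375, d = −0.75 ln(1 − 0.583333) = 0.656601 ≈ 0.6566.

d(taxon1,taxon2) = 0.6566, d(taxon1,taxon3) = 0.5851, d(taxon2,taxon3) = 0.6566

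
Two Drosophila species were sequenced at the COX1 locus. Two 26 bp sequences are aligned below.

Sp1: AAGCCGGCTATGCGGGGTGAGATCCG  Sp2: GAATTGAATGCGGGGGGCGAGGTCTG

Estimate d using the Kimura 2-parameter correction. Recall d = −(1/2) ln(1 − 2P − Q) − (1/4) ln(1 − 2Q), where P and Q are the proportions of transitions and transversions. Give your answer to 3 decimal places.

Of 26 sites, 10 differences are transitions and 2 are transversions, so P = 10/26 ≈ 0.384615 and Q = 2/26 ≈ 0.076923.
Under the Kimura two-parameter model, d = −½ ln(1 − 2P − Q) − ¼ ln(1 − 2Q).
1 − 2P − Q = 0.153847, giving −½ ln(0.153847) = 0.935898.
1 − 2Q = 0.846154, giving −¼ ln(0.846154) = 0.041763.
d = 0.935898 + 0.041763 = 0.977661.

0.978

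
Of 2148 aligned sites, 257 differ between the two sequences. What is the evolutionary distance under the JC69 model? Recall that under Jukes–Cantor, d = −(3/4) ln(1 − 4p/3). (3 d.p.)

p = 257/2148 ≈ 0.119646.
d = −(3/4) ln(1 − 4p/3) = −0.75 ln(1 − 0.159528) = −0.75 ln(0.840472)
  = −0.75 × (-0.173792) = 0.130344 substitutions/site.

0.130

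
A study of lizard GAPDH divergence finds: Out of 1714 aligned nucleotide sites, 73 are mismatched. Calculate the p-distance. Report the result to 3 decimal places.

0.043

p = 73/1714 = 0.042590… ≈ 0.043 (to 3 d.p.).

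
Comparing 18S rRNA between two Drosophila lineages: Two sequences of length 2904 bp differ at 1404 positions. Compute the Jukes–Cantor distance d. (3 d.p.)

p = 1404/2904 ≈ 0.483471.
d = −(3/4) ln(1 − 4p/3) = −0.75 ln(1 − 0.644628) = −0.75 ln(0.355372)
  = −0.75 × (-1.034590) = 0.775943 substitutions/site.

0.776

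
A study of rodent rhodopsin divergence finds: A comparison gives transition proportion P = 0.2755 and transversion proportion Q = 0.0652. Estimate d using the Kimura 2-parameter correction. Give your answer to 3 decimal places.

0.514

Under the Kimura two-parameter model, d = −½ ln(1 − 2P − Q) − ¼ ln(1 − 2Q).
1 − 2P − Q = 0.3838, giving −½ ln(0.3838) = 0.478817.
1 − 2Q = 0.8696, giving −¼ ln(0.8696) = 0.034930.
d = 0.478817 + 0.034930 = 0.513747.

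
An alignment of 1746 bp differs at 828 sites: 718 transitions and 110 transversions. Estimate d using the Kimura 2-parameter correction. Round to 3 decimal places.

1.117

P = 718/1746 ≈ 0.411226 and Q = 110/1746 ≈ 0.063001.
Under the Kimura two-parameter model, d = −½ ln(1 − 2P − Q) − ¼ ln(1 − 2Q).
1 − 2P − Q = 0.114547, giving −½ ln(0.114547) = 1.083385.
1 − 2Q = 0.873998, giving −¼ ln(0.873998) = 0.033669.
d = 1.083385 + 0.033669 = 1.117054.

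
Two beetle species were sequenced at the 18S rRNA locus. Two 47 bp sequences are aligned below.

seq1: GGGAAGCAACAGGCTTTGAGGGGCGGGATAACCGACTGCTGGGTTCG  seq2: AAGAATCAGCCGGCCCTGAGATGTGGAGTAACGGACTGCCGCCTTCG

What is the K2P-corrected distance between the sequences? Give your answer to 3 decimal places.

0.477

Of 47 sites, 10 differences are transitions and 6 are transversions, so P = 10/47 ≈ 0.212766 and Q = 6/47 ≈ 0.12766.
Under the Kimura two-parameter model, d = −½ ln(1 − 2P − Q) − ¼ ln(1 − 2Q).
1 − 2P − Q = 0.446808, giving −½ ln(0.446808) = 0.402813.
1 − 2Q = 0.74468, giving −¼ ln(0.74468) = 0.073700.
d = 0.402813 + 0.073700 = 0.476513.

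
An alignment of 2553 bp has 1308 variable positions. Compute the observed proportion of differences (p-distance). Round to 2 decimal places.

p = 1308/2553 = 0.512338… ≈ 0.51 (to 2 d.p.).

0.51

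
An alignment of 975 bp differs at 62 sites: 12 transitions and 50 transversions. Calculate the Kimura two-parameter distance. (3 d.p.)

0.067

P = 12/975 ≈ 0.012308 and Q = 50/975 ≈ 0.051282.
Under the Kimura two-parameter model, d = −½ ln(1 − 2P − Q) − ¼ ln(1 − 2Q).
1 − 2P − Q = 0.924102, giving −½ ln(0.924102) = 0.039466.
1 − 2Q = 0.897436, giving −¼ ln(0.897436) = 0.027053.
d = 0.039466 + 0.027053 = 0.066519.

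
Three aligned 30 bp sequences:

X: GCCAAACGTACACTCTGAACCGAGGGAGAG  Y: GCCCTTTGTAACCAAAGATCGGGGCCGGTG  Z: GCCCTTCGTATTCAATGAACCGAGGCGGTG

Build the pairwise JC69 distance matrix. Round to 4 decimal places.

X–Y: 16/30 sites differ → p ≈ 0.533333, d = −0.75 ln(1 − 0.711111) = 0.931285 ≈ 0.9313.
X–Z: 10/30 sites differ → p ≈ 0.333333, d = −0.75 ln(1 − 0.444444) = 0.440839 ≈ 0.4408.
Y–Z: 8/30 sites differ → p ≈ 0.266667, d = −0.75 ln(1 − 0.355556) = 0.329526 ≈ 0.3295.

d(X,Y) = 0.9313, d(X,Z) = 0.4408, d(Y,Z) = 0.3295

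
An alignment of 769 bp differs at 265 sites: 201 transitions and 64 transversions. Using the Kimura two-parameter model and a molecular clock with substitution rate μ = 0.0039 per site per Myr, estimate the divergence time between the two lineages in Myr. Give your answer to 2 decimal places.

P = 201/769 ≈ 0.261378 and Q = 64/769 ≈ 0.083225.
Under the Kimura two-parameter model, d = −½ ln(1 − 2P − Q) − ¼ ln(1 − 2Q).
1 − 2P − Q = 0.394019, giving −½ ln(0.394019) = 0.465678.
1 − 2Q = 0.83355, giving −¼ ln(0.83355) = 0.045515.
d = 0.465678 + 0.045515 = 0.511193.
Under a molecular clock d = 2μt, so t = d/(2μ) = 0.511193 / (2 × 0.0039) = 65.54 Myr.

65.54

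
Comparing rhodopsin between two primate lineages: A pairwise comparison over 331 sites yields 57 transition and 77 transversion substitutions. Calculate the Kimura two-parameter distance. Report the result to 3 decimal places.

P = 57/331 ≈ 0.172205 and Q = 77/331 ≈ 0.232628.
Under the Kimura two-parameter model, d = −½ ln(1 − 2P − Q) − ¼ ln(1 − 2Q).
1 − 2P − Q = 0.422962, giving −½ ln(0.422962) = 0.430236.
1 − 2Q = 0.534744, giving −¼ ln(0.534744) = 0.156492.
d = 0.430236 + 0.156492 = 0.586728.

0.587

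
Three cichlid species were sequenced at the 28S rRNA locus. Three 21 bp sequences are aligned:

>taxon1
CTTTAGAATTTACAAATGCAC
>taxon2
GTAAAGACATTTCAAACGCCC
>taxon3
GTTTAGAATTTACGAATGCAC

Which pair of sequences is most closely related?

taxon1–taxon2: 8/21 differ, p = 0.381, d = 0.532.
taxon1–taxon3: 2/21 differ, p = 0.095, d = 0.102.
taxon2–taxon3: 8/21 differ, p = 0.381, d = 0.532.
The smallest distance is between taxon1 and taxon3.

taxon1 and taxon3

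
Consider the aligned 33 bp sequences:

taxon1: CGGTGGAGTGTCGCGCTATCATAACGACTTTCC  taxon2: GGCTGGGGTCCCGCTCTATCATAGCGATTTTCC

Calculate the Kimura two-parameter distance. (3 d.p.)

Of 33 sites, 4 differences are transitions and 4 are transversions, so P = 4/33 ≈ 0.121212 and Q = 4/33 ≈ 0.121212.
Under the Kimura two-parameter model, d = −½ ln(1 − 2P − Q) − ¼ ln(1 − 2Q).
1 − 2P − Q = 0.636364, giving −½ ln(0.636364) = 0.225992.
1 − 2Q = 0.757576, giving −¼ ln(0.757576) = 0.069408.
d = 0.225992 + 0.069408 = 0.295400.

0.295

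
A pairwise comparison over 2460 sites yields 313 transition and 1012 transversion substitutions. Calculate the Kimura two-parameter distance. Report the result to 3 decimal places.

P = 313/2460 ≈ 0.127236 and Q = 1012/2460 ≈ 0.411382.
Under the Kimura two-parameter model, d = −½ ln(1 − 2P − Q) − ¼ ln(1 − 2Q).
1 − 2P − Q = 0.334146, giving −½ ln(0.334146) = 0.548089.
1 − 2Q = 0.177236, giving −¼ ln(0.177236) = 0.432568.
d = 0.548089 + 0.432568 = 0.980657.

0.981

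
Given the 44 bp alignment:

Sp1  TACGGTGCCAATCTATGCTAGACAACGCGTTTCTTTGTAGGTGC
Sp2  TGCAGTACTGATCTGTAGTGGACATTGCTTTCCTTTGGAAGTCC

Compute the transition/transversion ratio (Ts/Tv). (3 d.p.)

Transitions are A↔G and C↔T; transversions are all other mismatches.
Transitions: 11. Transversions: 5.
R = 11/5 = 2.200.

2.200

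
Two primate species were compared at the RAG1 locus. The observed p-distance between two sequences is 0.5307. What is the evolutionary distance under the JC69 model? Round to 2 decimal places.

d = −(3/4) ln(1 − 4p/3) = −0.75 ln(1 − 0.7076) = −0.75 ln(0.2924)
  = −0.75 × (-1.229633) = 0.922225 substitutions/site.

0.92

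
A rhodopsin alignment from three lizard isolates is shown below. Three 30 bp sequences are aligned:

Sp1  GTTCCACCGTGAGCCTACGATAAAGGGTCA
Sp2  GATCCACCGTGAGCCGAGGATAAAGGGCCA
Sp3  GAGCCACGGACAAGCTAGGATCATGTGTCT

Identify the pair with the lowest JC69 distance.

Sp1 and Sp2

Sp1–Sp2: 4/30 differ, p = 0.133, d = 0.147.
Sp1–Sp3: 12/30 differ, p = 0.400, d = 0.572.
Sp2–Sp3: 12/30 differ, p = 0.400, d = 0.572.
The smallest distance is between Sp1 and Sp2.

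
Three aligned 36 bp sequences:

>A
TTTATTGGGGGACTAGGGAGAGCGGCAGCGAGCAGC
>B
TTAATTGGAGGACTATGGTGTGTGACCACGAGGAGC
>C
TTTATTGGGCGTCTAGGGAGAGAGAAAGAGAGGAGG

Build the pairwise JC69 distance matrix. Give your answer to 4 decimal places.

d(A,B) = 0.3470, d(A,C) = 0.2635, d(B,C) = 0.4926

A–B: 10/36 sites differ → p ≈ 0.277778, d = −0.75 ln(1 − 0.370371) = 0.346968 ≈ 0.3470.
A–C: 8/36 sites differ → p ≈ 0.222222, d = −0.75 ln(1 − 0.296296) = 0.263548 ≈ 0.2635.
B–C: 13/36 sites differ → p ≈ 0.361111, d = −0.75 ln(1 − 0.481481) = 0.492584 ≈ 0.4926.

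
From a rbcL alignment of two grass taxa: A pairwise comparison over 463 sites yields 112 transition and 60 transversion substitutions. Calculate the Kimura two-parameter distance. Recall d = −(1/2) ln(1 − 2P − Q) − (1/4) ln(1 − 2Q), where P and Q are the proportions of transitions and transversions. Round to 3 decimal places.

0.550

P = 112/463 ≈ 0.241901 and Q = 60/463 ≈ 0.12959.
Under the Kimura two-parameter model, d = −½ ln(1 − 2P − Q) − ¼ ln(1 − 2Q).
1 − 2P − Q = 0.386608, giving −½ ln(0.386608) = 0.475172.
1 − 2Q = 0.74082, giving −¼ ln(0.74082) = 0.074999.
d = 0.475172 + 0.074999 = 0.550171.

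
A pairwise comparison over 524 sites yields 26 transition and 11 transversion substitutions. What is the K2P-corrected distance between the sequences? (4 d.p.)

P = 26/524 ≈ 0.049618 and Q = 11/524 ≈ 0.020992.
Under the Kimura two-parameter model, d = −½ ln(1 − 2P − Q) − ¼ ln(1 − 2Q).
1 − 2P − Q = 0.879772, giving −½ ln(0.879772) = 0.064046.
1 − 2Q = 0.958016, giving −¼ ln(0.958016) = 0.010723.
d = 0.064046 + 0.010723 = 0.074769.

0.0748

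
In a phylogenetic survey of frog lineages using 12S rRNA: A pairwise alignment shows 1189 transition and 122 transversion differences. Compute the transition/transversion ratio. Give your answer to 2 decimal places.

9.75

R = 1189/122 = 9.745901… ≈ 9.75 (to 2 d.p.).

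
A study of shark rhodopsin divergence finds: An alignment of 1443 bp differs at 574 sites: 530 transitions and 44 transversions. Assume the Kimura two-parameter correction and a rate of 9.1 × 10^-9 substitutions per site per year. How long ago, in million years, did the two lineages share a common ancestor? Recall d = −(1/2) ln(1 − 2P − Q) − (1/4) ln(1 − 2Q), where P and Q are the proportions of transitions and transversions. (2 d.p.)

40.66

P = 530/1443 ≈ 0.36729 and Q = 44/1443 ≈ 0.030492.
Under the Kimura two-parameter model, d = −½ ln(1 − 2P − Q) − ¼ ln(1 − 2Q).
1 − 2P − Q = 0.234928, giving −½ ln(0.234928) = 0.724238.
1 − 2Q = 0.939016, giving −¼ ln(0.939016) = 0.015731.
d = 0.724238 + 0.015731 = 0.739969.
Under a molecular clock d = 2μt, so t = d/(2μ) = 0.739969 / (2 × 9.1 × 10^-9) = 40.66 million years.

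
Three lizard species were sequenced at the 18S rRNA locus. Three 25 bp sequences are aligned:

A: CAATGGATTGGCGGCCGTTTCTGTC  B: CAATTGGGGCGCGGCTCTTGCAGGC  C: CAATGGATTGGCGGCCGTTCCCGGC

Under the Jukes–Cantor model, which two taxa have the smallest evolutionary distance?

A and C

A–B: 10/25 differ, p = 0.400, d = 0.572.
A–C: 3/25 differ, p = 0.120, d = 0.131.
B–C: 9/25 differ, p = 0.360, d = 0.490.
The smallest distance is between A and C.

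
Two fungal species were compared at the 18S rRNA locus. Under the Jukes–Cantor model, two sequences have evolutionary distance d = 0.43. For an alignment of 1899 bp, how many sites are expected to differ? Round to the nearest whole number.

Invert JC69: p = (3/4)(1 − e^(−4d/3)) = 0.75 × (1 − e^(-0.573333)) = 0.75 × (1 − 0.563644) = 0.327267.
Expected differing sites = pL ≈ 0.327267 × 1899 = 621.480033 ≈ 621.

621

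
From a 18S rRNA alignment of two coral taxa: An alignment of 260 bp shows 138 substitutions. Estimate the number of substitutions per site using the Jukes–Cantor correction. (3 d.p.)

0.922

p = 138/260 ≈ 0.530769.
d = −(3/4) ln(1 − 4p/3) = −0.75 ln(1 − 0.707692) = −0.75 ln(0.292308)
  = −0.75 × (-1.229947) = 0.922460 substitutions/site.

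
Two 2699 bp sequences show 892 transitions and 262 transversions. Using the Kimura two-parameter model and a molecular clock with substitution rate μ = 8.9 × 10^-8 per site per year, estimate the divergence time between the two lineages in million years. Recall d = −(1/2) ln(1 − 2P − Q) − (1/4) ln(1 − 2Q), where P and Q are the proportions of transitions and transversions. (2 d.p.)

P = 892/2699 ≈ 0.330493 and Q = 262/2699 ≈ 0.097073.
Under the Kimura two-parameter model, d = −½ ln(1 − 2P − Q) − ¼ ln(1 − 2Q).
1 − 2P − Q = 0.241941, giving −½ ln(0.241941) = 0.709531.
1 − 2Q = 0.805854, giving −¼ ln(0.805854) = 0.053963.
d = 0.709531 + 0.053963 = 0.763494.
Under a molecular clock d = 2μt, so t = d/(2μ) = 0.763494 / (2 × 8.9 × 10^-8) = 4.29 million years.

4.29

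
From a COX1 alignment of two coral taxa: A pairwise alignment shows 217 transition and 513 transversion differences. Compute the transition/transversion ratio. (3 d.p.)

0.423

R = 217/513 = 0.423001… ≈ 0.423 (to 3 d.p.).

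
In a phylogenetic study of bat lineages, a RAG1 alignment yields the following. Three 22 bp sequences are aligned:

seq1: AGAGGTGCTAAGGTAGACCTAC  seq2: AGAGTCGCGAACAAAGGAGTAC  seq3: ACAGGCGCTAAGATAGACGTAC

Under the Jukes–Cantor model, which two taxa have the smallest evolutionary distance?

seq1–seq2: 9/22 differ, p = 0.409, d = 0.591.
seq1–seq3: 4/22 differ, p = 0.182, d = 0.208.
seq2–seq3: 7/22 differ, p = 0.318, d = 0.414.
The smallest distance is between seq1 and seq3.

seq1 and seq3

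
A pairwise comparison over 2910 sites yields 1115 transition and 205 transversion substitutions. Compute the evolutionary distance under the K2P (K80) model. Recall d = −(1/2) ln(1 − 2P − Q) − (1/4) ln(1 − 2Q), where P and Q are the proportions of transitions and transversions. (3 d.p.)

P = 1115/2910 ≈ 0.383162 and Q = 205/2910 ≈ 0.070447.
Under the Kimura two-parameter model, d = −½ ln(1 − 2P − Q) − ¼ ln(1 − 2Q).
1 − 2P − Q = 0.163229, giving −½ ln(0.163229) = 0.906301.
1 − 2Q = 0.859106, giving −¼ ln(0.859106) = 0.037966.
d = 0.906301 + 0.037966 = 0.944267.

0.944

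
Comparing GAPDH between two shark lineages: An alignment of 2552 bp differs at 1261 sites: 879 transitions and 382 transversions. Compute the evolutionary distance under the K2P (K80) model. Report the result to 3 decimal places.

P = 879/2552 ≈ 0.344436 and Q = 382/2552 ≈ 0.149687.
Under the Kimura two-parameter model, d = −½ ln(1 − 2P − Q) − ¼ ln(1 − 2Q).
1 − 2P − Q = 0.161441, giving −½ ln(0.161441) = 0.911808.
1 − 2Q = 0.700626, giving −¼ ln(0.700626) = 0.088945.
d = 0.911808 + 0.088945 = 1.000753.

1.001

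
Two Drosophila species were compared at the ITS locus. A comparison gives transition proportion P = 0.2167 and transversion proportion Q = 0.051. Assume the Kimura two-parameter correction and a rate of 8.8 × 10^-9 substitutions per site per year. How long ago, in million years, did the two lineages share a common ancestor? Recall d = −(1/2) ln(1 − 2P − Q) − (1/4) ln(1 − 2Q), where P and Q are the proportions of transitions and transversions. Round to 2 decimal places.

20.35

Under the Kimura two-parameter model, d = −½ ln(1 − 2P − Q) − ¼ ln(1 − 2Q).
1 − 2P − Q = 0.5156, giving −½ ln(0.5156) = 0.331212.
1 − 2Q = 0.898, giving −¼ ln(0.898) = 0.026896.
d = 0.331212 + 0.026896 = 0.358108.
Under a molecular clock d = 2μt, so t = d/(2μ) = 0.358108 / (2 × 8.8 × 10^-9) = 20.35 million years.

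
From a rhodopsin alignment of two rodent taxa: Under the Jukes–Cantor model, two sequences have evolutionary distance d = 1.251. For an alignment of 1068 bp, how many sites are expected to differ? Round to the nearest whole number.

650

Invert JC69: p = (3/4)(1 − e^(−4d/3)) = 0.75 × (1 − e^(-1.668)) = 0.75 × (1 − 0.188624) = 0.608532.
Expected differing sites = pL ≈ 0.608532 × 1068 = 649.912176 ≈ 650.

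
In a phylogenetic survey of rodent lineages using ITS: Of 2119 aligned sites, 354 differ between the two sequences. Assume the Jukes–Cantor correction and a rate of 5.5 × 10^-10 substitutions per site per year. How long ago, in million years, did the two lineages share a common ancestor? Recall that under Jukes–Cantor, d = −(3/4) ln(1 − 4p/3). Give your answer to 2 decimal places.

171.81

p = 354/2119 ≈ 0.16706.
d = −(3/4) ln(1 − 4p/3) = −0.75 ln(1 − 0.222747) = −0.75 ln(0.777253)
  = −0.75 × (-0.251989) = 0.188992 substitutions/site.
Under a molecular clock d = 2μt, so t = d/(2μ) = 0.188992 / (2 × 5.5 × 10^-10) = 171.81 million years.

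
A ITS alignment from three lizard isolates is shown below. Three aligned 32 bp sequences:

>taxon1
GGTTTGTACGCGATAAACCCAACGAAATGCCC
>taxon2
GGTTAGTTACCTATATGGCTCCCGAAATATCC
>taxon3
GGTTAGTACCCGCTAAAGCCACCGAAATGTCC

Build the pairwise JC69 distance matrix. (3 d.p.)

taxon1–taxon2: 13/32 sites differ → p = 0.40625, d = −0.75 ln(1 − 0.541667) = 0.585119 ≈ 0.585.
taxon1–taxon3: 6/32 sites differ → p = 0.1875, d = −0.75 ln(1 − 0.25) = 0.215762 ≈ 0.216.
taxon2–taxon3: 9/32 sites differ → p = 0.28125, d = −0.75 ln(1 − 0.375) = 0.352503 ≈ 0.353.

d(taxon1,taxon2) = 0.585, d(taxon1,taxon3) = 0.216, d(taxon2,taxon3) = 0.353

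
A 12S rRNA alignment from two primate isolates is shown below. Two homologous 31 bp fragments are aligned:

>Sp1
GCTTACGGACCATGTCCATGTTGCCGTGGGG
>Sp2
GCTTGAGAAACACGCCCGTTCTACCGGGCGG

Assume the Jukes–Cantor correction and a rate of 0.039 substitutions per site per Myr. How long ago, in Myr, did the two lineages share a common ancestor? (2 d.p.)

6.98

The sequences differ at 12 of 31 sites, so p = 12/31 ≈ 0.387097.
d = −(3/4) ln(1 − 4p/3) = −0.75 ln(1 − 0.516129) = −0.75 ln(0.483871)
  = −0.75 × (-0.725937) = 0.544453 substitutions/site.
Under a molecular clock d = 2μt, so t = d/(2μ) = 0.544453 / (2 × 0.039) = 6.98 Myr.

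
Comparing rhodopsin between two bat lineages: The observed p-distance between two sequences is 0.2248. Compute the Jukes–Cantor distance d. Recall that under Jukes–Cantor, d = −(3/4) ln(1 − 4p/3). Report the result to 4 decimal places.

d = −(3/4) ln(1 − 4p/3) = −0.75 ln(1 − 0.299733) = −0.75 ln(0.700267)
  = −0.75 × (-0.356294) = 0.267221 substitutions/site.

0.2672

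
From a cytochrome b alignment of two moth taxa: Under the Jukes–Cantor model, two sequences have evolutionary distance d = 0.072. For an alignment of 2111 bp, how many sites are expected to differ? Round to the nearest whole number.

145

Invert JC69: p = (3/4)(1 − e^(−4d/3)) = 0.75 × (1 − e^(-0.096)) = 0.75 × (1 − 0.908464) = 0.068652.
Expected differing sites = pL ≈ 0.068652 × 2111 = 144.924372 ≈ 145.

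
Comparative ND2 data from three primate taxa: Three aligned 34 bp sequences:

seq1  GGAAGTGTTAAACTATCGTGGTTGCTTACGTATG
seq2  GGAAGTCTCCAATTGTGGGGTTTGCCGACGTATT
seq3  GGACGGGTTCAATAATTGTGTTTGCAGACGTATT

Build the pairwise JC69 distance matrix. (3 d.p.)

seq1–seq2: 11/34 sites differ → p ≈ 0.323529, d = −0.75 ln(1 − 0.431372) = 0.423397 ≈ 0.423.
seq1–seq3: 10/34 sites differ → p ≈ 0.294118, d = −0.75 ln(1 − 0.392157) = 0.373379 ≈ 0.373.
seq2–seq3: 9/34 sites differ → p ≈ 0.264706, d = −0.75 ln(1 − 0.352941) = 0.326488 ≈ 0.326.

d(seq1,seq2) = 0.423, d(seq1,seq3) = 0.373, d(seq2,seq3) = 0.326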